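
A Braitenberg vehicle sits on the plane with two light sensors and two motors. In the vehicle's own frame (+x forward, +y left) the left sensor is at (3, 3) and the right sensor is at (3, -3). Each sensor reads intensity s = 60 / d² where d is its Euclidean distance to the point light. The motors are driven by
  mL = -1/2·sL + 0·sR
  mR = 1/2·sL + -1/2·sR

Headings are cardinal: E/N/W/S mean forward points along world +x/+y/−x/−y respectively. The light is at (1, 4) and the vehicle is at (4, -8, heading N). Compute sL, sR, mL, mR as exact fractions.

left sensor world pos  = (1, -5); dL² = 81
right sensor world pos = (7, -5); dR² = 117
sL = 60/81 = 20/27
sR = 60/117 = 20/39
mL = -1/2·sL + 0·sR = -10/27
mR = 1/2·sL + -1/2·sR = 40/351

20/27 20/39 -10/27 40/351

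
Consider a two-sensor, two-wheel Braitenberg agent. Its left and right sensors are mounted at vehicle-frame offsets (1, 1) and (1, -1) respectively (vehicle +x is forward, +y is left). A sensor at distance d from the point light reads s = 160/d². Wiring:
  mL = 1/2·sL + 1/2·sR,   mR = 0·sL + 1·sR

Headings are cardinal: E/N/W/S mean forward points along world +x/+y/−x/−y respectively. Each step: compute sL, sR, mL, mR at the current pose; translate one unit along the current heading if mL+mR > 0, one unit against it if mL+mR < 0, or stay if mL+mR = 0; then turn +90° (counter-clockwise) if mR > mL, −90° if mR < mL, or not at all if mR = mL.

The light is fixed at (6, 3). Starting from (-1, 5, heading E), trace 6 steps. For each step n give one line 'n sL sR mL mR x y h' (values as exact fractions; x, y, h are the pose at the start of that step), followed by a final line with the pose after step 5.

0 32/9 160/37 1312/333 160/37 -1 5 E
1 80/29 80/17 1840/493 80/17 0 5 N
2 160/53 32/13 1888/689 32/13 0 6 W
3 2 40/13 33/13 40/13 -1 6 N
4 160/73 160/89 12960/6497 160/89 -1 7 W
5 80/53 80/37 3600/1961 80/37 -2 7 N
final -2 8 W

n=0: pose=(-1,5,E); sL=32/9, sR=160/37; mL=1312/333, mR=160/37; mL+mR=2752/333 → advance +1; mR−mL=128/333 → turn +1·90°
n=1: pose=(0,5,N); sL=80/29, sR=80/17; mL=1840/493, mR=80/17; mL+mR=4160/493 → advance +1; mR−mL=480/493 → turn +1·90°
n=2: pose=(0,6,W); sL=160/53, sR=32/13; mL=1888/689, mR=32/13; mL+mR=3584/689 → advance +1; mR−mL=-192/689 → turn -1·90°
n=3: pose=(-1,6,N); sL=2, sR=40/13; mL=33/13, mR=40/13; mL+mR=73/13 → advance +1; mR−mL=7/13 → turn +1·90°
n=4: pose=(-1,7,W); sL=160/73, sR=160/89; mL=12960/6497, mR=160/89; mL+mR=24640/6497 → advance +1; mR−mL=-1280/6497 → turn -1·90°
n=5: pose=(-2,7,N); sL=80/53, sR=80/37; mL=3600/1961, mR=80/37; mL+mR=7840/1961 → advance +1; mR−mL=640/1961 → turn +1·90°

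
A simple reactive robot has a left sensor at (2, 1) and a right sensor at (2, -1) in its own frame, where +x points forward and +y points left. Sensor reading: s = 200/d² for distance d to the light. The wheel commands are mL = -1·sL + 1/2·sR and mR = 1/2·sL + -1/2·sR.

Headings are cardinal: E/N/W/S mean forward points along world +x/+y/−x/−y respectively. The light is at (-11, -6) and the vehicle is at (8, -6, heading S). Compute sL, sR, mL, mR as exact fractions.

50/101 25/41 -1575/8282 -475/8282

left sensor world pos  = (9, -8); dL² = 404
right sensor world pos = (7, -8); dR² = 328
sL = 200/404 = 50/101
sR = 200/328 = 25/41
mL = -1·sL + 1/2·sR = -1575/8282
mR = 1/2·sL + -1/2·sR = -475/8282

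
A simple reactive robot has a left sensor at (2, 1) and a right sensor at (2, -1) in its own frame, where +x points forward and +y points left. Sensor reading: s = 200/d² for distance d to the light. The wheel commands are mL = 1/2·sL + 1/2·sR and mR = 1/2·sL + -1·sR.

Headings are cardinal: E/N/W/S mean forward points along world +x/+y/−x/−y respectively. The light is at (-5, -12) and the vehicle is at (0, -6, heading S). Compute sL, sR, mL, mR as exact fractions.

left sensor world pos  = (1, -8); dL² = 52
right sensor world pos = (-1, -8); dR² = 32
sL = 200/52 = 50/13
sR = 200/32 = 25/4
mL = 1/2·sL + 1/2·sR = 525/104
mR = 1/2·sL + -1·sR = -225/52

50/13 25/4 525/104 -225/52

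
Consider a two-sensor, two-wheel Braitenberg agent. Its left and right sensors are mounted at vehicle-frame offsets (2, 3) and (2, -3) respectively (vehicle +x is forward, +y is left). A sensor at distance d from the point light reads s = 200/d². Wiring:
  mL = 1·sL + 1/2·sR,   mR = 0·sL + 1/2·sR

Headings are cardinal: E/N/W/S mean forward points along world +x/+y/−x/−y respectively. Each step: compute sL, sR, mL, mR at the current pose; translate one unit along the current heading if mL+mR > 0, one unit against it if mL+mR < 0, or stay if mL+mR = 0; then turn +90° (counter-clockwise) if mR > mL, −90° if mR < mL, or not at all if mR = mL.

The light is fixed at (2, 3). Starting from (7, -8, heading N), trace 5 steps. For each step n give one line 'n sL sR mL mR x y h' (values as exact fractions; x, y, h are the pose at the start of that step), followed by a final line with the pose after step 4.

0 40/17 40/29 1500/493 20/29 7 -8 N
1 100/49 100/109 13350/5341 50/109 7 -7 E
2 8/9 200/153 236/153 100/153 8 -7 S
3 50/53 5/2 465/212 5/4 8 -8 W
4 40/17 40/29 1500/493 20/29 7 -8 N
final 7 -7 E

n=0: pose=(7,-8,N); sL=40/17, sR=40/29; mL=1500/493, mR=20/29; mL+mR=1840/493 → advance +1; mR−mL=-40/17 → turn -1·90°
n=1: pose=(7,-7,E); sL=100/49, sR=100/109; mL=13350/5341, mR=50/109; mL+mR=15800/5341 → advance +1; mR−mL=-100/49 → turn -1·90°
n=2: pose=(8,-7,S); sL=8/9, sR=200/153; mL=236/153, mR=100/153; mL+mR=112/51 → advance +1; mR−mL=-8/9 → turn -1·90°
n=3: pose=(8,-8,W); sL=50/53, sR=5/2; mL=465/212, mR=5/4; mL+mR=365/106 → advance +1; mR−mL=-50/53 → turn -1·90°
n=4: pose=(7,-8,N); sL=40/17, sR=40/29; mL=1500/493, mR=20/29; mL+mR=1840/493 → advance +1; mR−mL=-40/17 → turn -1·90°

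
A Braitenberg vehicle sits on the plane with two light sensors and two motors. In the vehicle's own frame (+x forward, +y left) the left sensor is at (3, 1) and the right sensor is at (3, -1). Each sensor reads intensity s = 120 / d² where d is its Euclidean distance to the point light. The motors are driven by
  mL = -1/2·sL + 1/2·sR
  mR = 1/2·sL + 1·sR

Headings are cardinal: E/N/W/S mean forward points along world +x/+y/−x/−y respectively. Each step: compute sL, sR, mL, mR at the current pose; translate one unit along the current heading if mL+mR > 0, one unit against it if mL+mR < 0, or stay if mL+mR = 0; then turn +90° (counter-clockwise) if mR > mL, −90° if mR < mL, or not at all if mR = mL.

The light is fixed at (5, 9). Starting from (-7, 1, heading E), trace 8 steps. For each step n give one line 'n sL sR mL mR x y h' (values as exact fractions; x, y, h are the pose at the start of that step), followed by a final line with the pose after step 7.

0 12/13 20/27 -32/351 422/351 -7 1 E
1 120/169 24/25 528/4225 5556/4225 -6 1 N
2 6/13 15/29 21/754 282/377 -6 2 W
3 120/221 120/269 -2880/59449 42660/59449 -7 2 S
4 12/13 20/27 -32/351 422/351 -7 1 E
5 120/169 24/25 528/4225 5556/4225 -6 1 N
6 6/13 15/29 21/754 282/377 -6 2 W
7 120/221 120/269 -2880/59449 42660/59449 -7 2 S
final -7 1 E

n=0: pose=(-7,1,E); sL=12/13, sR=20/27; mL=-32/351, mR=422/351; mL+mR=10/9 → advance +1; mR−mL=454/351 → turn +1·90°
n=1: pose=(-6,1,N); sL=120/169, sR=24/25; mL=528/4225, mR=5556/4225; mL+mR=36/25 → advance +1; mR−mL=5028/4225 → turn +1·90°
n=2: pose=(-6,2,W); sL=6/13, sR=15/29; mL=21/754, mR=282/377; mL+mR=45/58 → advance +1; mR−mL=543/754 → turn +1·90°
n=3: pose=(-7,2,S); sL=120/221, sR=120/269; mL=-2880/59449, mR=42660/59449; mL+mR=180/269 → advance +1; mR−mL=45540/59449 → turn +1·90°
n=4: pose=(-7,1,E); sL=12/13, sR=20/27; mL=-32/351, mR=422/351; mL+mR=10/9 → advance +1; mR−mL=454/351 → turn +1·90°
n=5: pose=(-6,1,N); sL=120/169, sR=24/25; mL=528/4225, mR=5556/4225; mL+mR=36/25 → advance +1; mR−mL=5028/4225 → turn +1·90°
n=6: pose=(-6,2,W); sL=6/13, sR=15/29; mL=21/754, mR=282/377; mL+mR=45/58 → advance +1; mR−mL=543/754 → turn +1·90°
n=7: pose=(-7,2,S); sL=120/221, sR=120/269; mL=-2880/59449, mR=42660/59449; mL+mR=180/269 → advance +1; mR−mL=45540/59449 → turn +1·90°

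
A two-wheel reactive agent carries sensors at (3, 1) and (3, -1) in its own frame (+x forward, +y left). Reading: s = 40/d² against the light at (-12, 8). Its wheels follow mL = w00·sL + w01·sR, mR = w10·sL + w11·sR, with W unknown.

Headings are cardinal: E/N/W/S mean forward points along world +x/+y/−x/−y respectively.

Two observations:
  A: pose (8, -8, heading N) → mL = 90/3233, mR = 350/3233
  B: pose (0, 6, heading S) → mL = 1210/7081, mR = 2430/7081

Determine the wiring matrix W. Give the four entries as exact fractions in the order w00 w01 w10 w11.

-1/2 1 1 1/2

obs A: pose=(8,-8,N) → sL=4/53, sR=4/61, mL=90/3233, mR=350/3233
obs B: pose=(0,6,S) → sL=20/97, sR=20/73, mL=1210/7081, mR=2430/7081
sensor matrix S = [[4/53, 4/61], [20/97, 20/73]]; det S = 163840/22892873
solve [mL_A; mL_B] = S·[w00; w01] and [mR_A; mR_B] = S·[w10; w11]:
  w00 = -1/2, w01 = 1, w10 = 1, w11 = 1/2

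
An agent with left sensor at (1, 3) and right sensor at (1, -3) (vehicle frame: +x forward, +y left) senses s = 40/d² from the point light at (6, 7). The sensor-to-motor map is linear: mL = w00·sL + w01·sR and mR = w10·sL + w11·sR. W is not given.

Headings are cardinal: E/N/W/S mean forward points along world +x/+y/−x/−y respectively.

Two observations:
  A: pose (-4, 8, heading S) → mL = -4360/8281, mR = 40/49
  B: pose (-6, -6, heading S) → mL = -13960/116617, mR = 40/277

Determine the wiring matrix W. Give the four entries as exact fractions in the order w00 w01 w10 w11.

obs A: pose=(-4,8,S) → sL=40/49, sR=40/169, mL=-4360/8281, mR=40/49
obs B: pose=(-6,-6,S) → sL=40/277, sR=40/421, mL=-13960/116617, mR=40/277
sensor matrix S = [[40/49, 40/169], [40/277, 40/421]]; det S = 41894400/965705377
solve [mL_A; mL_B] = S·[w00; w01] and [mR_A; mR_B] = S·[w10; w11]:
  w00 = -1/2, w01 = -1/2, w10 = 1, w11 = 0

-1/2 -1/2 1 0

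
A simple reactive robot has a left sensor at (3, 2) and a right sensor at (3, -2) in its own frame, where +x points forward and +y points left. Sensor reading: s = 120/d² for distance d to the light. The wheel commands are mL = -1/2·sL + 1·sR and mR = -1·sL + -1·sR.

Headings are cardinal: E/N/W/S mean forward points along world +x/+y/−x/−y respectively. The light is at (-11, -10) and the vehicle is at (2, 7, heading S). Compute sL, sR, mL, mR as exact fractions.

left sensor world pos  = (4, 4); dL² = 421
right sensor world pos = (0, 4); dR² = 317
sL = 120/421 = 120/421
sR = 120/317 = 120/317
mL = -1/2·sL + 1·sR = 31500/133457
mR = -1·sL + -1·sR = -88560/133457

120/421 120/317 31500/133457 -88560/133457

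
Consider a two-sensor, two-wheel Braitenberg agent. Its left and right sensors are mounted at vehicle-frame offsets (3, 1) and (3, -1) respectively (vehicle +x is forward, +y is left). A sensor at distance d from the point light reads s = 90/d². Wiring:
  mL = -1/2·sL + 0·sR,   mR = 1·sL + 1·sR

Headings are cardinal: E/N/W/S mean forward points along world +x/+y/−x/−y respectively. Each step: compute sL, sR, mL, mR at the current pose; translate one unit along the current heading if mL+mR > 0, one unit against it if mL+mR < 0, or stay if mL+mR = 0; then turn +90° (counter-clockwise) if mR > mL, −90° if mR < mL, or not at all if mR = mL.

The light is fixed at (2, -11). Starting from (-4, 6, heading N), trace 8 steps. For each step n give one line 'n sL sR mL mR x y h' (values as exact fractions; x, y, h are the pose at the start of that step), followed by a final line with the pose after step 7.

n=0: pose=(-4,6,N); sL=90/449, sR=18/85; mL=-45/449, mR=15732/38165; mL+mR=11907/38165 → advance +1; mR−mL=19557/38165 → turn +1·90°
n=1: pose=(-4,7,W); sL=9/37, sR=45/221; mL=-9/74, mR=3654/8177; mL+mR=5319/16354 → advance +1; mR−mL=9297/16354 → turn +1·90°
n=2: pose=(-5,7,S); sL=10/29, sR=90/289; mL=-5/29, mR=5500/8381; mL+mR=4055/8381 → advance +1; mR−mL=6945/8381 → turn +1·90°
n=3: pose=(-5,6,E); sL=9/34, sR=45/136; mL=-9/68, mR=81/136; mL+mR=63/136 → advance +1; mR−mL=99/136 → turn +1·90°
n=4: pose=(-4,6,N); sL=90/449, sR=18/85; mL=-45/449, mR=15732/38165; mL+mR=11907/38165 → advance +1; mR−mL=19557/38165 → turn +1·90°
n=5: pose=(-4,7,W); sL=9/37, sR=45/221; mL=-9/74, mR=3654/8177; mL+mR=5319/16354 → advance +1; mR−mL=9297/16354 → turn +1·90°
n=6: pose=(-5,7,S); sL=10/29, sR=90/289; mL=-5/29, mR=5500/8381; mL+mR=4055/8381 → advance +1; mR−mL=6945/8381 → turn +1·90°
n=7: pose=(-5,6,E); sL=9/34, sR=45/136; mL=-9/68, mR=81/136; mL+mR=63/136 → advance +1; mR−mL=99/136 → turn +1·90°

0 90/449 18/85 -45/449 15732/38165 -4 6 N
1 9/37 45/221 -9/74 3654/8177 -4 7 W
2 10/29 90/289 -5/29 5500/8381 -5 7 S
3 9/34 45/136 -9/68 81/136 -5 6 E
4 90/449 18/85 -45/449 15732/38165 -4 6 N
5 9/37 45/221 -9/74 3654/8177 -4 7 W
6 10/29 90/289 -5/29 5500/8381 -5 7 S
7 9/34 45/136 -9/68 81/136 -5 6 E
final -4 6 N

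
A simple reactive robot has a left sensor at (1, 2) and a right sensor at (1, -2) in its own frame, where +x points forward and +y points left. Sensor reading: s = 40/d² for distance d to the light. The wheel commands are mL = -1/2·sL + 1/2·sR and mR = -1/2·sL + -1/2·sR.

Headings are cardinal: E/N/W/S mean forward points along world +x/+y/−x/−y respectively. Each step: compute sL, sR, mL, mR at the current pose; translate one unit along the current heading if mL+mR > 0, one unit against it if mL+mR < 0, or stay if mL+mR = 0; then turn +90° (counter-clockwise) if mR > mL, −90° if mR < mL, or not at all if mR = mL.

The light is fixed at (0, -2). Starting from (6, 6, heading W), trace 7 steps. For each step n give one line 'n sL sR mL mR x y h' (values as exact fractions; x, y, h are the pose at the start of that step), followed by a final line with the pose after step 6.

n=0: pose=(6,6,W); sL=40/61, sR=8/25; mL=-256/1525, mR=-744/1525; mL+mR=-40/61 → advance -1; mR−mL=-8/25 → turn -1·90°
n=1: pose=(7,6,N); sL=20/53, sR=20/81; mL=-280/4293, mR=-1340/4293; mL+mR=-20/53 → advance -1; mR−mL=-20/81 → turn -1·90°
n=2: pose=(7,5,E); sL=8/29, sR=40/89; mL=224/2581, mR=-936/2581; mL+mR=-8/29 → advance -1; mR−mL=-40/89 → turn -1·90°
n=3: pose=(6,5,S); sL=2/5, sR=10/13; mL=12/65, mR=-38/65; mL+mR=-2/5 → advance -1; mR−mL=-10/13 → turn -1·90°
n=4: pose=(6,6,W); sL=40/61, sR=8/25; mL=-256/1525, mR=-744/1525; mL+mR=-40/61 → advance -1; mR−mL=-8/25 → turn -1·90°
n=5: pose=(7,6,N); sL=20/53, sR=20/81; mL=-280/4293, mR=-1340/4293; mL+mR=-20/53 → advance -1; mR−mL=-20/81 → turn -1·90°
n=6: pose=(7,5,E); sL=8/29, sR=40/89; mL=224/2581, mR=-936/2581; mL+mR=-8/29 → advance -1; mR−mL=-40/89 → turn -1·90°

0 40/61 8/25 -256/1525 -744/1525 6 6 W
1 20/53 20/81 -280/4293 -1340/4293 7 6 N
2 8/29 40/89 224/2581 -936/2581 7 5 E
3 2/5 10/13 12/65 -38/65 6 5 S
4 40/61 8/25 -256/1525 -744/1525 6 6 W
5 20/53 20/81 -280/4293 -1340/4293 7 6 N
6 8/29 40/89 224/2581 -936/2581 7 5 E
final 6 5 S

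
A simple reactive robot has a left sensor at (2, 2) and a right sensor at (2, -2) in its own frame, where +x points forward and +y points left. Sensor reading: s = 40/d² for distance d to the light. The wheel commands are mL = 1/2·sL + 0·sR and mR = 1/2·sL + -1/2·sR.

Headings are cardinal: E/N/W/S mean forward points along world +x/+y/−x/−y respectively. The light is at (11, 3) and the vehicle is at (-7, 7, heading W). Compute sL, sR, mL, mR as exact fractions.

10/101 10/109 5/101 40/11009

left sensor world pos  = (-9, 5); dL² = 404
right sensor world pos = (-9, 9); dR² = 436
sL = 40/404 = 10/101
sR = 40/436 = 10/109
mL = 1/2·sL + 0·sR = 5/101
mR = 1/2·sL + -1/2·sR = 40/11009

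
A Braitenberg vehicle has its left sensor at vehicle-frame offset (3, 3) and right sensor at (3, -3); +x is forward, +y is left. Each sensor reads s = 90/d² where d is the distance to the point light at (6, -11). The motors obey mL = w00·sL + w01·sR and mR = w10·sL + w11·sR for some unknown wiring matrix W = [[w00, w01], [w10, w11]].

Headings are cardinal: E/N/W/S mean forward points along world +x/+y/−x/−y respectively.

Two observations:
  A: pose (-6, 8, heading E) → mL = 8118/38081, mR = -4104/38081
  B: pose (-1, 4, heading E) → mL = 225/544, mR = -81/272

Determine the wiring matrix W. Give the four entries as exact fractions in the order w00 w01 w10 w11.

1/2 1/2 1 -1

obs A: pose=(-6,8,E) → sL=18/113, sR=90/337, mL=8118/38081, mR=-4104/38081
obs B: pose=(-1,4,E) → sL=9/34, sR=9/16, mL=225/544, mR=-81/272
sensor matrix S = [[18/113, 90/337], [9/34, 9/16]]; det S = 97929/5179016
solve [mL_A; mL_B] = S·[w00; w01] and [mR_A; mR_B] = S·[w10; w11]:
  w00 = 1/2, w01 = 1/2, w10 = 1, w11 = -1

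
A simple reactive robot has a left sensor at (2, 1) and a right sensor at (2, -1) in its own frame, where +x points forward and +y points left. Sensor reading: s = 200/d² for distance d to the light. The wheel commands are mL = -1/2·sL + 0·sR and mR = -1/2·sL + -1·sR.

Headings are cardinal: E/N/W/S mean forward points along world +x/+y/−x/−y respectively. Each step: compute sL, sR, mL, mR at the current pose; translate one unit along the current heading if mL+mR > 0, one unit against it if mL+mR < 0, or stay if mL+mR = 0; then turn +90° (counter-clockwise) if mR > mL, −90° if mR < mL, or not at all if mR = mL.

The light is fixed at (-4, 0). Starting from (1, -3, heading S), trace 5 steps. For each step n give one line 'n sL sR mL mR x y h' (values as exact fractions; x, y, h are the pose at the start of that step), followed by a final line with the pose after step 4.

n=0: pose=(1,-3,S); sL=200/61, sR=200/41; mL=-100/61, mR=-16300/2501; mL+mR=-20400/2501 → advance -1; mR−mL=-200/41 → turn -1·90°
n=1: pose=(1,-2,W); sL=100/9, sR=20; mL=-50/9, mR=-230/9; mL+mR=-280/9 → advance -1; mR−mL=-20 → turn -1·90°
n=2: pose=(2,-2,N); sL=8, sR=200/49; mL=-4, mR=-396/49; mL+mR=-592/49 → advance -1; mR−mL=-200/49 → turn -1·90°
n=3: pose=(2,-3,E); sL=50/17, sR=5/2; mL=-25/17, mR=-135/34; mL+mR=-185/34 → advance -1; mR−mL=-5/2 → turn -1·90°
n=4: pose=(1,-3,S); sL=200/61, sR=200/41; mL=-100/61, mR=-16300/2501; mL+mR=-20400/2501 → advance -1; mR−mL=-200/41 → turn -1·90°

0 200/61 200/41 -100/61 -16300/2501 1 -3 S
1 100/9 20 -50/9 -230/9 1 -2 W
2 8 200/49 -4 -396/49 2 -2 N
3 50/17 5/2 -25/17 -135/34 2 -3 E
4 200/61 200/41 -100/61 -16300/2501 1 -3 S
final 1 -2 W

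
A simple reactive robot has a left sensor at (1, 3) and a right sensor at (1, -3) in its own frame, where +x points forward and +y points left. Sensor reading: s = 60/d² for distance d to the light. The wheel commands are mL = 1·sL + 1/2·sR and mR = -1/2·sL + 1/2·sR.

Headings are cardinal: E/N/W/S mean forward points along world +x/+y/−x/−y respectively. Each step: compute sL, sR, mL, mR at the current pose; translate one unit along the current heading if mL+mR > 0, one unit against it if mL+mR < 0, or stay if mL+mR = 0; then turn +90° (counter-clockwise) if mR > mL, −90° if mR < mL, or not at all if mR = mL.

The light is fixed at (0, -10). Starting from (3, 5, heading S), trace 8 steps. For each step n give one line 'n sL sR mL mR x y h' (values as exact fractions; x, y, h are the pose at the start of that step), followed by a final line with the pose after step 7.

0 15/58 15/49 585/1421 135/5684 3 5 S
1 12/25 60/293 4266/7325 -1008/7325 3 4 W
2 30/113 6/25 1089/2825 -36/2825 2 4 N
3 20/111 20/51 710/1887 200/1887 2 5 E
4 15/58 15/49 585/1421 135/5684 3 5 S
5 12/25 60/293 4266/7325 -1008/7325 3 4 W
6 30/113 6/25 1089/2825 -36/2825 2 4 N
7 20/111 20/51 710/1887 200/1887 2 5 E
final 3 5 S

n=0: pose=(3,5,S); sL=15/58, sR=15/49; mL=585/1421, mR=135/5684; mL+mR=2475/5684 → advance +1; mR−mL=-45/116 → turn -1·90°
n=1: pose=(3,4,W); sL=12/25, sR=60/293; mL=4266/7325, mR=-1008/7325; mL+mR=3258/7325 → advance +1; mR−mL=-18/25 → turn -1·90°
n=2: pose=(2,4,N); sL=30/113, sR=6/25; mL=1089/2825, mR=-36/2825; mL+mR=1053/2825 → advance +1; mR−mL=-45/113 → turn -1·90°
n=3: pose=(2,5,E); sL=20/111, sR=20/51; mL=710/1887, mR=200/1887; mL+mR=910/1887 → advance +1; mR−mL=-10/37 → turn -1·90°
n=4: pose=(3,5,S); sL=15/58, sR=15/49; mL=585/1421, mR=135/5684; mL+mR=2475/5684 → advance +1; mR−mL=-45/116 → turn -1·90°
n=5: pose=(3,4,W); sL=12/25, sR=60/293; mL=4266/7325, mR=-1008/7325; mL+mR=3258/7325 → advance +1; mR−mL=-18/25 → turn -1·90°
n=6: pose=(2,4,N); sL=30/113, sR=6/25; mL=1089/2825, mR=-36/2825; mL+mR=1053/2825 → advance +1; mR−mL=-45/113 → turn -1·90°
n=7: pose=(2,5,E); sL=20/111, sR=20/51; mL=710/1887, mR=200/1887; mL+mR=910/1887 → advance +1; mR−mL=-10/37 → turn -1·90°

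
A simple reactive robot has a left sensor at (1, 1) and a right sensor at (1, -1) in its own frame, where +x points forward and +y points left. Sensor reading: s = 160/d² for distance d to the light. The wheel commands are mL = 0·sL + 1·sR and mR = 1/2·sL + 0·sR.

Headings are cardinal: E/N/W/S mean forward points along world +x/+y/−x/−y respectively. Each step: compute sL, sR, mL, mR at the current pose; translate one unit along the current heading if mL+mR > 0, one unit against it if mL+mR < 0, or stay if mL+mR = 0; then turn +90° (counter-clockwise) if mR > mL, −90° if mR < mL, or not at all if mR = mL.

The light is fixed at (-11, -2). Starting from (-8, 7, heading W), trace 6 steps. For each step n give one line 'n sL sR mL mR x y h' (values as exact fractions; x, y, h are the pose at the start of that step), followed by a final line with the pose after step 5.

n=0: pose=(-8,7,W); sL=40/17, sR=20/13; mL=20/13, mR=20/17; mL+mR=600/221 → advance +1; mR−mL=-80/221 → turn -1·90°
n=1: pose=(-9,7,N); sL=160/101, sR=160/109; mL=160/109, mR=80/101; mL+mR=24880/11009 → advance +1; mR−mL=-7440/11009 → turn -1·90°
n=2: pose=(-9,8,E); sL=16/13, sR=16/9; mL=16/9, mR=8/13; mL+mR=280/117 → advance +1; mR−mL=-136/117 → turn -1·90°
n=3: pose=(-8,8,S); sL=160/97, sR=32/17; mL=32/17, mR=80/97; mL+mR=4464/1649 → advance +1; mR−mL=-1744/1649 → turn -1·90°
n=4: pose=(-8,7,W); sL=40/17, sR=20/13; mL=20/13, mR=20/17; mL+mR=600/221 → advance +1; mR−mL=-80/221 → turn -1·90°
n=5: pose=(-9,7,N); sL=160/101, sR=160/109; mL=160/109, mR=80/101; mL+mR=24880/11009 → advance +1; mR−mL=-7440/11009 → turn -1·90°

0 40/17 20/13 20/13 20/17 -8 7 W
1 160/101 160/109 160/109 80/101 -9 7 N
2 16/13 16/9 16/9 8/13 -9 8 E
3 160/97 32/17 32/17 80/97 -8 8 S
4 40/17 20/13 20/13 20/17 -8 7 W
5 160/101 160/109 160/109 80/101 -9 7 N
final -9 8 E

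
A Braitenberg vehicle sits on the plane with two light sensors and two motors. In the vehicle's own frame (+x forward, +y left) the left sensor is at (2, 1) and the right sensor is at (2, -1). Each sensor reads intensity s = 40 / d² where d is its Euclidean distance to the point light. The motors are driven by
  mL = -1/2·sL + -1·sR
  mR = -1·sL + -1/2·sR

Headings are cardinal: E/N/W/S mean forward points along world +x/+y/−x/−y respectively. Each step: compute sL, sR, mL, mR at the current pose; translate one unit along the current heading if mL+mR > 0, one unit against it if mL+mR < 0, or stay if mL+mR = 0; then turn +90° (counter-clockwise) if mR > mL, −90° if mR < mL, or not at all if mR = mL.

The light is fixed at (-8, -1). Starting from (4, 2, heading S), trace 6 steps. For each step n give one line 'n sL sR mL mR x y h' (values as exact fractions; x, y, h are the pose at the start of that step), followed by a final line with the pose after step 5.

n=0: pose=(4,2,S); sL=4/17, sR=20/61; mL=-462/1037, mR=-414/1037; mL+mR=-876/1037 → advance -1; mR−mL=48/1037 → turn +1·90°
n=1: pose=(4,3,E); sL=40/221, sR=8/41; mL=-2588/9061, mR=-2524/9061; mL+mR=-5112/9061 → advance -1; mR−mL=64/9061 → turn +1·90°
n=2: pose=(3,3,N); sL=5/17, sR=2/9; mL=-113/306, mR=-62/153; mL+mR=-79/102 → advance -1; mR−mL=-11/306 → turn -1·90°
n=3: pose=(3,2,E); sL=8/37, sR=40/173; mL=-2172/6401, mR=-2124/6401; mL+mR=-4296/6401 → advance -1; mR−mL=48/6401 → turn +1·90°
n=4: pose=(2,2,N); sL=20/53, sR=20/73; mL=-1790/3869, mR=-1990/3869; mL+mR=-3780/3869 → advance -1; mR−mL=-200/3869 → turn -1·90°
n=5: pose=(2,1,E); sL=40/153, sR=8/29; mL=-1804/4437, mR=-1772/4437; mL+mR=-1192/1479 → advance -1; mR−mL=32/4437 → turn +1·90°

0 4/17 20/61 -462/1037 -414/1037 4 2 S
1 40/221 8/41 -2588/9061 -2524/9061 4 3 E
2 5/17 2/9 -113/306 -62/153 3 3 N
3 8/37 40/173 -2172/6401 -2124/6401 3 2 E
4 20/53 20/73 -1790/3869 -1990/3869 2 2 N
5 40/153 8/29 -1804/4437 -1772/4437 2 1 E
final 1 1 N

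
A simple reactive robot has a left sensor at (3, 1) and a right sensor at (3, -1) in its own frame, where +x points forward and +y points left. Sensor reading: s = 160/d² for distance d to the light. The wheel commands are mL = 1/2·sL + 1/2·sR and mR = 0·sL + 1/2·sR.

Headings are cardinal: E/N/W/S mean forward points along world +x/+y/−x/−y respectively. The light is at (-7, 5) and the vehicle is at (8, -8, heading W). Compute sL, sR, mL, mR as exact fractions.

8/17 5/9 157/306 5/18

left sensor world pos  = (5, -9); dL² = 340
right sensor world pos = (5, -7); dR² = 288
sL = 160/340 = 8/17
sR = 160/288 = 5/9
mL = 1/2·sL + 1/2·sR = 157/306
mR = 0·sL + 1/2·sR = 5/18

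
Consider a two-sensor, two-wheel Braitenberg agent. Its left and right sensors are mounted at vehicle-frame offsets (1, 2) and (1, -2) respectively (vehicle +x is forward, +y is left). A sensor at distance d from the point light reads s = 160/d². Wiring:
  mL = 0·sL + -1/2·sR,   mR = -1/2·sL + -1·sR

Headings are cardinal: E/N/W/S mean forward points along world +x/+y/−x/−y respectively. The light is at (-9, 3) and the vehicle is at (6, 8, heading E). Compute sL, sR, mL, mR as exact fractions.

left sensor world pos  = (7, 10); dL² = 305
right sensor world pos = (7, 6); dR² = 265
sL = 160/305 = 32/61
sR = 160/265 = 32/53
mL = 0·sL + -1/2·sR = -16/53
mR = -1/2·sL + -1·sR = -2800/3233

32/61 32/53 -16/53 -2800/3233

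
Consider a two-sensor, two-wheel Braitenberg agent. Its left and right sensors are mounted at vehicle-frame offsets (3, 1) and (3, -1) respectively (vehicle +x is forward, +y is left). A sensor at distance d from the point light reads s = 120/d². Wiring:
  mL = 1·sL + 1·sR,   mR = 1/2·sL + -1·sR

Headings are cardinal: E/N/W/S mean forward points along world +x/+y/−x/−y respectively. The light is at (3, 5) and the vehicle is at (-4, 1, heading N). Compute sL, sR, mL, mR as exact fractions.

left sensor world pos  = (-5, 4); dL² = 65
right sensor world pos = (-3, 4); dR² = 37
sL = 120/65 = 24/13
sR = 120/37 = 120/37
mL = 1·sL + 1·sR = 2448/481
mR = 1/2·sL + -1·sR = -1116/481

24/13 120/37 2448/481 -1116/481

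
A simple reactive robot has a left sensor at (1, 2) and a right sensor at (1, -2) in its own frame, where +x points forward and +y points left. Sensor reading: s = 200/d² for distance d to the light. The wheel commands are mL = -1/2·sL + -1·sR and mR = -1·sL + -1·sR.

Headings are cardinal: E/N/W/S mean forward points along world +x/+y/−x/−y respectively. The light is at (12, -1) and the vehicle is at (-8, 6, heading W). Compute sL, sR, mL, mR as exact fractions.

100/233 100/261 -36350/60813 -49400/60813

left sensor world pos  = (-9, 4); dL² = 466
right sensor world pos = (-9, 8); dR² = 522
sL = 200/466 = 100/233
sR = 200/522 = 100/261
mL = -1/2·sL + -1·sR = -36350/60813
mR = -1·sL + -1·sR = -49400/60813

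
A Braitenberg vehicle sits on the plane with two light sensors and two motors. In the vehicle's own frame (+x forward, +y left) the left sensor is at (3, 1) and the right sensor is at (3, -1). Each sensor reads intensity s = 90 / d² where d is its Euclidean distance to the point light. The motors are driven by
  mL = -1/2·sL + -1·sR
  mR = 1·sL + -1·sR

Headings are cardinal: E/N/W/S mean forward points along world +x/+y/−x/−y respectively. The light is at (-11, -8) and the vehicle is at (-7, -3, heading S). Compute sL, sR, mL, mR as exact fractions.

left sensor world pos  = (-6, -6); dL² = 29
right sensor world pos = (-8, -6); dR² = 13
sL = 90/29 = 90/29
sR = 90/13 = 90/13
mL = -1/2·sL + -1·sR = -3195/377
mR = 1·sL + -1·sR = -1440/377

90/29 90/13 -3195/377 -1440/377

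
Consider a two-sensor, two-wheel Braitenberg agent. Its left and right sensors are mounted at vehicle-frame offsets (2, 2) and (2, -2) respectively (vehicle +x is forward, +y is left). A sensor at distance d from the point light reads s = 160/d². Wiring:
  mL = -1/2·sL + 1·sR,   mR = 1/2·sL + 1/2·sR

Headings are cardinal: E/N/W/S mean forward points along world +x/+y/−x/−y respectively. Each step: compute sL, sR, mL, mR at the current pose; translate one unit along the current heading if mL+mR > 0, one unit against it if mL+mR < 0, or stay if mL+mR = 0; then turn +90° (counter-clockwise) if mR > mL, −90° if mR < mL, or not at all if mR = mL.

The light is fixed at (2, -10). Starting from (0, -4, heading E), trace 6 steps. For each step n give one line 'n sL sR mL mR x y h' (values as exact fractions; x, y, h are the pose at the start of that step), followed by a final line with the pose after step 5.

0 5/2 10 35/4 25/4 0 -4 E
1 160/17 32/5 144/85 672/85 1 -4 S
2 16/5 16 72/5 48/5 1 -5 E
3 160/13 160/13 80/13 160/13 2 -5 S
4 4 20 18 12 2 -6 E
5 160/13 32 336/13 288/13 3 -6 S
final 3 -7 W

n=0: pose=(0,-4,E); sL=5/2, sR=10; mL=35/4, mR=25/4; mL+mR=15 → advance +1; mR−mL=-5/2 → turn -1·90°
n=1: pose=(1,-4,S); sL=160/17, sR=32/5; mL=144/85, mR=672/85; mL+mR=48/5 → advance +1; mR−mL=528/85 → turn +1·90°
n=2: pose=(1,-5,E); sL=16/5, sR=16; mL=72/5, mR=48/5; mL+mR=24 → advance +1; mR−mL=-24/5 → turn -1·90°
n=3: pose=(2,-5,S); sL=160/13, sR=160/13; mL=80/13, mR=160/13; mL+mR=240/13 → advance +1; mR−mL=80/13 → turn +1·90°
n=4: pose=(2,-6,E); sL=4, sR=20; mL=18, mR=12; mL+mR=30 → advance +1; mR−mL=-6 → turn -1·90°
n=5: pose=(3,-6,S); sL=160/13, sR=32; mL=336/13, mR=288/13; mL+mR=48 → advance +1; mR−mL=-48/13 → turn -1·90°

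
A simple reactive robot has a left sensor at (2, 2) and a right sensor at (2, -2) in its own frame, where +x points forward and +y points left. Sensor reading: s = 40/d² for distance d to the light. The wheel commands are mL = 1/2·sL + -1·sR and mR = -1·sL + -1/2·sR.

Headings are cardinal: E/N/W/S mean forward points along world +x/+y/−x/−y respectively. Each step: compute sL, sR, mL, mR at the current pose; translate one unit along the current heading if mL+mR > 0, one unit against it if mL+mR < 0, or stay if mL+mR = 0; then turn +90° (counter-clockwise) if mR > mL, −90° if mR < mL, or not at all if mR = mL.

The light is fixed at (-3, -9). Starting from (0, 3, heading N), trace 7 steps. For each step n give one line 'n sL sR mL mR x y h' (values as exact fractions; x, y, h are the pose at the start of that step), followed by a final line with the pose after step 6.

0 40/197 40/221 -3460/43537 -12780/43537 0 3 N
1 20/97 20/53 -1410/5141 -2030/5141 0 2 E
2 40/97 40/81 -2260/7857 -5180/7857 -1 2 S
3 2/5 10/49 -1/245 -123/245 -1 3 W
4 40/197 40/221 -3460/43537 -12780/43537 0 3 N
5 20/97 20/53 -1410/5141 -2030/5141 0 2 E
6 40/97 40/81 -2260/7857 -5180/7857 -1 2 S
final -1 3 W

n=0: pose=(0,3,N); sL=40/197, sR=40/221; mL=-3460/43537, mR=-12780/43537; mL+mR=-16240/43537 → advance -1; mR−mL=-9320/43537 → turn -1·90°
n=1: pose=(0,2,E); sL=20/97, sR=20/53; mL=-1410/5141, mR=-2030/5141; mL+mR=-3440/5141 → advance -1; mR−mL=-620/5141 → turn -1·90°
n=2: pose=(-1,2,S); sL=40/97, sR=40/81; mL=-2260/7857, mR=-5180/7857; mL+mR=-2480/2619 → advance -1; mR−mL=-2920/7857 → turn -1·90°
n=3: pose=(-1,3,W); sL=2/5, sR=10/49; mL=-1/245, mR=-123/245; mL+mR=-124/245 → advance -1; mR−mL=-122/245 → turn -1·90°
n=4: pose=(0,3,N); sL=40/197, sR=40/221; mL=-3460/43537, mR=-12780/43537; mL+mR=-16240/43537 → advance -1; mR−mL=-9320/43537 → turn -1·90°
n=5: pose=(0,2,E); sL=20/97, sR=20/53; mL=-1410/5141, mR=-2030/5141; mL+mR=-3440/5141 → advance -1; mR−mL=-620/5141 → turn -1·90°
n=6: pose=(-1,2,S); sL=40/97, sR=40/81; mL=-2260/7857, mR=-5180/7857; mL+mR=-2480/2619 → advance -1; mR−mL=-2920/7857 → turn -1·90°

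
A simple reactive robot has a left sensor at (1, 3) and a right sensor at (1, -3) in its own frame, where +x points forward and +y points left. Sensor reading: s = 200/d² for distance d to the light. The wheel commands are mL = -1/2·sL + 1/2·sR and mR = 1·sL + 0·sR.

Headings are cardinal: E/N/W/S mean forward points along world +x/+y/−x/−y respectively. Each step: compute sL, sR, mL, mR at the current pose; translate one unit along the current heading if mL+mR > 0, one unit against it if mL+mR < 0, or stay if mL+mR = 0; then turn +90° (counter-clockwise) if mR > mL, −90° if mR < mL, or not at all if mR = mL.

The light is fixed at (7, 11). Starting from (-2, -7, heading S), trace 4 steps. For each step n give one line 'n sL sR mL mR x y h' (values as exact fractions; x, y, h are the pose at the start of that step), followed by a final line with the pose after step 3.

0 200/397 40/101 -2160/40097 200/397 -2 -7 S
1 5/8 50/137 -285/2192 5/8 -2 -8 E
2 40/89 200/349 1920/31061 40/89 -1 -8 N
3 100/261 100/153 200/1479 100/261 -1 -7 W
final -2 -7 S

n=0: pose=(-2,-7,S); sL=200/397, sR=40/101; mL=-2160/40097, mR=200/397; mL+mR=18040/40097 → advance +1; mR−mL=22360/40097 → turn +1·90°
n=1: pose=(-2,-8,E); sL=5/8, sR=50/137; mL=-285/2192, mR=5/8; mL+mR=1085/2192 → advance +1; mR−mL=1655/2192 → turn +1·90°
n=2: pose=(-1,-8,N); sL=40/89, sR=200/349; mL=1920/31061, mR=40/89; mL+mR=15880/31061 → advance +1; mR−mL=12040/31061 → turn +1·90°
n=3: pose=(-1,-7,W); sL=100/261, sR=100/153; mL=200/1479, mR=100/261; mL+mR=2300/4437 → advance +1; mR−mL=1100/4437 → turn +1·90°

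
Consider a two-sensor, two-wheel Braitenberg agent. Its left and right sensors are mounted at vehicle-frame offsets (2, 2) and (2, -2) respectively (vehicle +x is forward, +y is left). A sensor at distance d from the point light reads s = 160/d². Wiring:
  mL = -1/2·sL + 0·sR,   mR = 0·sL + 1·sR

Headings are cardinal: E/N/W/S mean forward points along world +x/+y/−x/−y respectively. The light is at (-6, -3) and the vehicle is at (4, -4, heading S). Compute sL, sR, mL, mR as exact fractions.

left sensor world pos  = (6, -6); dL² = 153
right sensor world pos = (2, -6); dR² = 73
sL = 160/153 = 160/153
sR = 160/73 = 160/73
mL = -1/2·sL + 0·sR = -80/153
mR = 0·sL + 1·sR = 160/73

160/153 160/73 -80/153 160/73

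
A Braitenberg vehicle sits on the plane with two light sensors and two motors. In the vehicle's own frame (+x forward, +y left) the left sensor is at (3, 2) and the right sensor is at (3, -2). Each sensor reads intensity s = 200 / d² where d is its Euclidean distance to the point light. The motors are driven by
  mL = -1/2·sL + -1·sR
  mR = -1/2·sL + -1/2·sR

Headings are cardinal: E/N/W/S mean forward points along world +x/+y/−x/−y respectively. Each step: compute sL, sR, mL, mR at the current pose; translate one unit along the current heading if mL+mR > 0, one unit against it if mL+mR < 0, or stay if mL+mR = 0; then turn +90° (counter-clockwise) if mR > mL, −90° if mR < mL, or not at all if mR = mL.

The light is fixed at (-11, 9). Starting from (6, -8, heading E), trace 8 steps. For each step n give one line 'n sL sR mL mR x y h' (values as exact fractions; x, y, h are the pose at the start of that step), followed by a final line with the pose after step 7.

n=0: pose=(6,-8,E); sL=8/25, sR=200/761; mL=-8044/19025, mR=-5544/19025; mL+mR=-13588/19025 → advance -1; mR−mL=100/761 → turn +1·90°
n=1: pose=(5,-8,N); sL=25/49, sR=5/13; mL=-815/1274, mR=-285/637; mL+mR=-1385/1274 → advance -1; mR−mL=5/26 → turn +1·90°
n=2: pose=(5,-9,W); sL=200/569, sR=8/17; mL=-6252/9673, mR=-3976/9673; mL+mR=-10228/9673 → advance -1; mR−mL=4/17 → turn +1·90°
n=3: pose=(6,-9,S); sL=100/401, sR=100/333; mL=-56750/133533, mR=-36700/133533; mL+mR=-31150/44511 → advance -1; mR−mL=50/333 → turn +1·90°
n=4: pose=(6,-8,E); sL=8/25, sR=200/761; mL=-8044/19025, mR=-5544/19025; mL+mR=-13588/19025 → advance -1; mR−mL=100/761 → turn +1·90°
n=5: pose=(5,-8,N); sL=25/49, sR=5/13; mL=-815/1274, mR=-285/637; mL+mR=-1385/1274 → advance -1; mR−mL=5/26 → turn +1·90°
n=6: pose=(5,-9,W); sL=200/569, sR=8/17; mL=-6252/9673, mR=-3976/9673; mL+mR=-10228/9673 → advance -1; mR−mL=4/17 → turn +1·90°
n=7: pose=(6,-9,S); sL=100/401, sR=100/333; mL=-56750/133533, mR=-36700/133533; mL+mR=-31150/44511 → advance -1; mR−mL=50/333 → turn +1·90°

0 8/25 200/761 -8044/19025 -5544/19025 6 -8 E
1 25/49 5/13 -815/1274 -285/637 5 -8 N
2 200/569 8/17 -6252/9673 -3976/9673 5 -9 W
3 100/401 100/333 -56750/133533 -36700/133533 6 -9 S
4 8/25 200/761 -8044/19025 -5544/19025 6 -8 E
5 25/49 5/13 -815/1274 -285/637 5 -8 N
6 200/569 8/17 -6252/9673 -3976/9673 5 -9 W
7 100/401 100/333 -56750/133533 -36700/133533 6 -9 S
final 6 -8 E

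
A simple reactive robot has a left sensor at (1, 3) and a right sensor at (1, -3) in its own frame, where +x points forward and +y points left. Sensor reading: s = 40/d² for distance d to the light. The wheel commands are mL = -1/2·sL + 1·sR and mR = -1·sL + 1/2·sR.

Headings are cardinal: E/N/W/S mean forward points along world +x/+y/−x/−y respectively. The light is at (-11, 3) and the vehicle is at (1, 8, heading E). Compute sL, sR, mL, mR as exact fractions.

left sensor world pos  = (2, 11); dL² = 233
right sensor world pos = (2, 5); dR² = 173
sL = 40/233 = 40/233
sR = 40/173 = 40/173
mL = -1/2·sL + 1·sR = 5860/40309
mR = -1·sL + 1/2·sR = -2260/40309

40/233 40/173 5860/40309 -2260/40309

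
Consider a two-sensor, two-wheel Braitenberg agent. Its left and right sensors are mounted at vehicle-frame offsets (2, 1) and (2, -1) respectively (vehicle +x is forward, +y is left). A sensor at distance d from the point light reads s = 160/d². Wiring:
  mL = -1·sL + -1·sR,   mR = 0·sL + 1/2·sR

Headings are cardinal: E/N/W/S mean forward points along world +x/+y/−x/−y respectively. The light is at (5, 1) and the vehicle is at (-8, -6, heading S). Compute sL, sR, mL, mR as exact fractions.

left sensor world pos  = (-7, -8); dL² = 225
right sensor world pos = (-9, -8); dR² = 277
sL = 160/225 = 32/45
sR = 160/277 = 160/277
mL = -1·sL + -1·sR = -16064/12465
mR = 0·sL + 1/2·sR = 80/277

32/45 160/277 -16064/12465 80/277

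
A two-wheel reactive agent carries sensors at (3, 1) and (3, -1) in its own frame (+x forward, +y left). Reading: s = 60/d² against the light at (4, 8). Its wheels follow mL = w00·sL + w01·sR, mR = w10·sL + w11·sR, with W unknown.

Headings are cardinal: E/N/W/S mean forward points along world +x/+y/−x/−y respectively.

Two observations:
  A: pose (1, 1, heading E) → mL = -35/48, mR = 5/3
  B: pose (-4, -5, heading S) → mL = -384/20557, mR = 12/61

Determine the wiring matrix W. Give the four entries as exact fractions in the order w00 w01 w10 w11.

obs A: pose=(1,1,E) → sL=5/3, sR=15/16, mL=-35/48, mR=5/3
obs B: pose=(-4,-5,S) → sL=12/61, sR=60/337, mL=-384/20557, mR=12/61
sensor matrix S = [[5/3, 15/16], [12/61, 60/337]]; det S = 9235/82228
solve [mL_A; mL_B] = S·[w00; w01] and [mR_A; mR_B] = S·[w10; w11]:
  w00 = -1, w01 = 1, w10 = 1, w11 = 0

-1 1 1 0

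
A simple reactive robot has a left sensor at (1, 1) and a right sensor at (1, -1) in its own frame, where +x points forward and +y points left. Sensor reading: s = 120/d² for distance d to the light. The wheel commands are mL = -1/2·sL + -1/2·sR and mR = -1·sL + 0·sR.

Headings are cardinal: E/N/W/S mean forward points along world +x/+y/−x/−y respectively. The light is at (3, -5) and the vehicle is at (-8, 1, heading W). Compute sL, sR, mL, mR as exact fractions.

120/169 120/193 -21720/32617 -120/169

left sensor world pos  = (-9, 0); dL² = 169
right sensor world pos = (-9, 2); dR² = 193
sL = 120/169 = 120/169
sR = 120/193 = 120/193
mL = -1/2·sL + -1/2·sR = -21720/32617
mR = -1·sL + 0·sR = -120/169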